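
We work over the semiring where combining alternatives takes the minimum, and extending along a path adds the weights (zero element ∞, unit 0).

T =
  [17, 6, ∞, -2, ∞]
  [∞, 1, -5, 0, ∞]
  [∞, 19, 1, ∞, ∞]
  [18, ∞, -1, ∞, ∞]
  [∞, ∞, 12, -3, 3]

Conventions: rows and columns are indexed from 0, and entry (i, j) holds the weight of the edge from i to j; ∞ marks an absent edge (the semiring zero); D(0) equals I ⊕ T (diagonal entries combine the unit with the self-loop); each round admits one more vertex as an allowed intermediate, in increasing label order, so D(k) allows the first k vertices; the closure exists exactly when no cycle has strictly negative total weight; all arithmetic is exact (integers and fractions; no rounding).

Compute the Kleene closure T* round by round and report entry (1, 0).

D(0):
  [0, 6, ∞, -2, ∞]
  [∞, 0, -5, 0, ∞]
  [∞, 19, 0, ∞, ∞]
  [18, ∞, -1, 0, ∞]
  [∞, ∞, 12, -3, 0]
D(1):
  [0, 6, ∞, -2, ∞]
  [∞, 0, -5, 0, ∞]
  [∞, 19, 0, ∞, ∞]
  [18, 24, -1, 0, ∞]
  [∞, ∞, 12, -3, 0]
D(2):
  [0, 6, 1, -2, ∞]
  [∞, 0, -5, 0, ∞]
  [∞, 19, 0, 19, ∞]
  [18, 24, -1, 0, ∞]
  [∞, ∞, 12, -3, 0]
D(3):
  [0, 6, 1, -2, ∞]
  [∞, 0, -5, 0, ∞]
  [∞, 19, 0, 19, ∞]
  [18, 18, -1, 0, ∞]
  [∞, 31, 12, -3, 0]
D(4):
  [0, 6, -3, -2, ∞]
  [18, 0, -5, 0, ∞]
  [37, 19, 0, 19, ∞]
  [18, 18, -1, 0, ∞]
  [15, 15, -4, -3, 0]
D(5):
  [0, 6, -3, -2, ∞]
  [18, 0, -5, 0, ∞]
  [37, 19, 0, 19, ∞]
  [18, 18, -1, 0, ∞]
  [15, 15, -4, -3, 0]
Answer: T*[1][0] = 18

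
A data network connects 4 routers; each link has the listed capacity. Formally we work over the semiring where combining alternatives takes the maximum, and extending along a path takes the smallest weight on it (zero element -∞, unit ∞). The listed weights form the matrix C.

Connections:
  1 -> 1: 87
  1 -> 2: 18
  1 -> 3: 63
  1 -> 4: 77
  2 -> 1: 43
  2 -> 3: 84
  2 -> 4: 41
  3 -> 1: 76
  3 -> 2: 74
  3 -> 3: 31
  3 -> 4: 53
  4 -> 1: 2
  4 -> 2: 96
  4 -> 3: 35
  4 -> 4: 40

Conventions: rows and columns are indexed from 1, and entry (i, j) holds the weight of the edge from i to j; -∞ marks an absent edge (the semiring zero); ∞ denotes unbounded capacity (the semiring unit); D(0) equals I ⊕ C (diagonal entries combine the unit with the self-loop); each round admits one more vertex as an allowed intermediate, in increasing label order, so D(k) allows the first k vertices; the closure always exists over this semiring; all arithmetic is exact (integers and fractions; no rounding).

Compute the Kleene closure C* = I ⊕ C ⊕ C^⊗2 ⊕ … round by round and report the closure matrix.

D(0):
  [∞, 18, 63, 77]
  [43, ∞, 84, 41]
  [76, 74, ∞, 53]
  [2, 96, 35, ∞]
D(1):
  [∞, 18, 63, 77]
  [43, ∞, 84, 43]
  [76, 74, ∞, 76]
  [2, 96, 35, ∞]
D(2):
  [∞, 18, 63, 77]
  [43, ∞, 84, 43]
  [76, 74, ∞, 76]
  [43, 96, 84, ∞]
D(3):
  [∞, 63, 63, 77]
  [76, ∞, 84, 76]
  [76, 74, ∞, 76]
  [76, 96, 84, ∞]
D(4):
  [∞, 77, 77, 77]
  [76, ∞, 84, 76]
  [76, 76, ∞, 76]
  [76, 96, 84, ∞]
Answer: C* = [[∞, 77, 77, 77], [76, ∞, 84, 76], [76, 76, ∞, 76], [76, 96, 84, ∞]]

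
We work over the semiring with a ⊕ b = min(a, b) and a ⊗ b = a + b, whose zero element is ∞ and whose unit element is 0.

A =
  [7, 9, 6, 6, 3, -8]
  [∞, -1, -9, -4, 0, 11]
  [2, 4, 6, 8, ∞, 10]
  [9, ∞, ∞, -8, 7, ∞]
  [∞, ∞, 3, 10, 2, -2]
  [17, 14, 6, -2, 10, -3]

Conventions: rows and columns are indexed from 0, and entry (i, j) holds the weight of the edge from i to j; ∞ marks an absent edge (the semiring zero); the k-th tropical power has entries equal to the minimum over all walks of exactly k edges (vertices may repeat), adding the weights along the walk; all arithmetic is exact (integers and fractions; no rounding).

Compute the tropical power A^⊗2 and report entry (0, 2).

A^⊗2:
  [8, 6, -2, -10, 2, -11]
  [-7, -5, -10, -12, -1, -2]
  [8, 3, -5, 0, 4, -6]
  [1, 18, 10, -16, -1, 1]
  [5, 7, 4, -4, 4, -5]
  [7, 10, 3, -10, 5, -6]
Key observation: the optimum is the walk 0->5->2, with weight (-8) + 6 = -2.
Optimal value attained by: walk 0->5->2.
Answer: (A^⊗2)[0][2] = -2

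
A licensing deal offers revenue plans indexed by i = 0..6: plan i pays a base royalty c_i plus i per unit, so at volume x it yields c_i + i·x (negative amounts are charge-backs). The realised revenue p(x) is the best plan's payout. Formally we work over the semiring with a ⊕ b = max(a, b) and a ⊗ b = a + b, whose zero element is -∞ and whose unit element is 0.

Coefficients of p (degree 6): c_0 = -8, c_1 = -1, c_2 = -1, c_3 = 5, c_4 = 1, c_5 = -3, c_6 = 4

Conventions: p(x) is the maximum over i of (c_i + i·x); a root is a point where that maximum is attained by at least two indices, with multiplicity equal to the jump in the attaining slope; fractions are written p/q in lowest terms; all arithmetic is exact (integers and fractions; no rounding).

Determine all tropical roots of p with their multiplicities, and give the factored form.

hull edge (i=0, c=-8) to (i=1, c=-1): slope 7, span 1
hull edge (i=1, c=-1) to (i=3, c=5): slope 3, span 2
hull edge (i=3, c=5) to (i=6, c=4): slope -1/3, span 3
Factored form: p(x) = 4 ⊗ (x ⊕ (-7)) ⊗ (x ⊕ (-3)) ⊗ (x ⊕ (-3)) ⊗ (x ⊕ 1/3) ⊗ (x ⊕ 1/3) ⊗ (x ⊕ 1/3)
Answer: roots = -7 (mult 1), -3 (mult 2), 1/3 (mult 3)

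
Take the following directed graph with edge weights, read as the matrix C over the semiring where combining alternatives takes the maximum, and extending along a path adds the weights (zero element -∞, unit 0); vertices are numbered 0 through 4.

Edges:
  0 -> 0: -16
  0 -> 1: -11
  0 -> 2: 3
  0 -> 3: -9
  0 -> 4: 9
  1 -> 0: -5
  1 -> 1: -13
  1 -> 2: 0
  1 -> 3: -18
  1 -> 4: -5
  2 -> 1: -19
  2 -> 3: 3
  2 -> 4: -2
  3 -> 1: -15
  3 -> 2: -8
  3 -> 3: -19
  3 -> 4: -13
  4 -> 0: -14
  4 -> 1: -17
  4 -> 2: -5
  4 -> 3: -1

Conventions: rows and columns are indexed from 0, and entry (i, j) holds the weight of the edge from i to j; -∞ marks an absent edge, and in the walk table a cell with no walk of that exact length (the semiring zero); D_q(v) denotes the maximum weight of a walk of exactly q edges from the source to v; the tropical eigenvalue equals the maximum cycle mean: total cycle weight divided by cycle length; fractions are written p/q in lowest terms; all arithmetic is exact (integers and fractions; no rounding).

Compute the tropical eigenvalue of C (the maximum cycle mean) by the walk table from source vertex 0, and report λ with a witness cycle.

q=0: [0, -∞, -∞, -∞, -∞]
q=1: [-16, -11, 3, -9, 9]
q=2: [-5, -8, 4, 8, 1]
q=3: [-13, -7, 0, 7, 4]
q=4: [-10, -8, -1, 3, -2]
q=5: [-13, -12, -5, 2, -1]
Optimal cycle mean attained by: cycle 0->4->0, total 9 + (-14), length 2.
Answer: λ = -5/2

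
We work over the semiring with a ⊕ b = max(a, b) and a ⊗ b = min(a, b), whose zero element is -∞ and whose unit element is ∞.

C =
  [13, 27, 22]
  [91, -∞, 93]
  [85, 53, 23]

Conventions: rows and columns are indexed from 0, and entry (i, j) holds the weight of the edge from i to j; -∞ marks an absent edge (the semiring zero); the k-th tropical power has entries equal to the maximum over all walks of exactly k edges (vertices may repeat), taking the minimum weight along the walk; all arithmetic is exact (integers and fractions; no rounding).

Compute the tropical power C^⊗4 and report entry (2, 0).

C^⊗2:
  [27, 22, 27]
  [85, 53, 23]
  [53, 27, 53]
C^⊗3:
  [27, 27, 23]
  [53, 27, 53]
  [53, 53, 27]
C^⊗4:
  [27, 27, 27]
  [53, 53, 27]
  [53, 27, 53]
Key observation: the optimum is the walk 2->1->2->1->0, with weight 53 min 93 min 53 min 91 = 53.
Optimal value attained by: walk 2->1->2->1->0.
Answer: (C^⊗4)[2][0] = 53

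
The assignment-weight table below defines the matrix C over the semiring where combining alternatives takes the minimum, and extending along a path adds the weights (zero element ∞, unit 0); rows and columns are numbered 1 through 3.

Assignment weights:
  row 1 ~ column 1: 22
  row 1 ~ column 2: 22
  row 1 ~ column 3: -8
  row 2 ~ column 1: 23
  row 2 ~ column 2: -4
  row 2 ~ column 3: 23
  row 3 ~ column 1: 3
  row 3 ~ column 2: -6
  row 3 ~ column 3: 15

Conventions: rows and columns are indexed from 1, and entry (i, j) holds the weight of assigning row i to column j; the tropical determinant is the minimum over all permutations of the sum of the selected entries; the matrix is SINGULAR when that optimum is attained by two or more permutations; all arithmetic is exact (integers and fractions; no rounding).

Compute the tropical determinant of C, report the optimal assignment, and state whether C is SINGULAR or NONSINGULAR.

σ = (1, 2, 3): 22 + (-4) + 15 = 33
σ = (1, 3, 2): 22 + 23 + (-6) = 39
σ = (2, 1, 3): 22 + 23 + 15 = 60
σ = (2, 3, 1): 22 + 23 + 3 = 48
σ = (3, 1, 2): (-8) + 23 + (-6) = 9
σ = (3, 2, 1): (-8) + (-4) + 3 = -9
Optimal value attained by: σ = (3, 2, 1).
Answer: det⊕(C) = -9; verdict: NONSINGULAR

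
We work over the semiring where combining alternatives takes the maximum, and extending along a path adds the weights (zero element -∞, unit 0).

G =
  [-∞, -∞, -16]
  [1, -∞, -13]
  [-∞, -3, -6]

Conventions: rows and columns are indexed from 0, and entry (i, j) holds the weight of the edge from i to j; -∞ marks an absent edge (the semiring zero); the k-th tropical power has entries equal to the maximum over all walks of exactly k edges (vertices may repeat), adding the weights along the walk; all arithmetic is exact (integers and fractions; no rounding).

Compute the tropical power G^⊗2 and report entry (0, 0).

G^⊗2:
  [-∞, -19, -22]
  [-∞, -16, -15]
  [-2, -9, -12]
Key observation: no walk of exactly 2 edges connects these vertices, so the entry is the semiring zero.
Answer: (G^⊗2)[0][0] = -∞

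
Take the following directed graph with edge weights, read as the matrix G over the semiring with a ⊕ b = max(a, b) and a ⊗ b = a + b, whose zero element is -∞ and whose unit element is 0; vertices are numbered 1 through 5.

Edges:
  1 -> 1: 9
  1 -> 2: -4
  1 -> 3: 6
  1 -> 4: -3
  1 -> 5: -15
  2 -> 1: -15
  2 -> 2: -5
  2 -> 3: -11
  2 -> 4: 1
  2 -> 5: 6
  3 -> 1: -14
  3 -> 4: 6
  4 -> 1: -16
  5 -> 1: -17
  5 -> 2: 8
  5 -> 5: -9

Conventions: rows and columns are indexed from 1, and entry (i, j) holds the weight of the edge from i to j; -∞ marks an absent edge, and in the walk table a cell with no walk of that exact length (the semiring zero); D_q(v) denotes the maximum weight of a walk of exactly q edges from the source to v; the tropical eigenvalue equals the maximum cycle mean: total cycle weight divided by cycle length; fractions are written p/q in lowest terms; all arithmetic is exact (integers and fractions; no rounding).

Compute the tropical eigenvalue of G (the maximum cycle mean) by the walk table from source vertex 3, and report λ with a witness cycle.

q=0: [-∞, -∞, 0, -∞, -∞]
q=1: [-14, -∞, -∞, 6, -∞]
q=2: [-5, -18, -8, -17, -29]
q=3: [4, -9, 1, -2, -12]
q=4: [13, 0, 10, 7, -3]
q=5: [22, 9, 19, 16, 6]
Optimal cycle mean attained by: cycle 1->1, total 9, length 1.
Answer: λ = 9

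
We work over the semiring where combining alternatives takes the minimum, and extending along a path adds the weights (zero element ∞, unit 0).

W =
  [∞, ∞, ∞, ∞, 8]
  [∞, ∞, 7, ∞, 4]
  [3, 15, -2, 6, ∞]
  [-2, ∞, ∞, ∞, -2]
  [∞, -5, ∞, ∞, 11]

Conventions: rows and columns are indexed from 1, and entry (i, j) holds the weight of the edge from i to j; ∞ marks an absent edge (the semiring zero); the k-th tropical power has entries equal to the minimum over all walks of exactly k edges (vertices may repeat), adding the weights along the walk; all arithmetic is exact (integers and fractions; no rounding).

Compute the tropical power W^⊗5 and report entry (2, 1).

W^⊗2:
  [∞, 3, ∞, ∞, 19]
  [10, -1, 5, 13, 15]
  [1, 13, -4, 4, 4]
  [∞, -7, ∞, ∞, 6]
  [∞, 6, 2, ∞, -1]
W^⊗3:
  [∞, 14, 10, ∞, 7]
  [8, 10, 3, 11, 3]
  [-1, -1, -6, 2, 2]
  [∞, 1, 0, ∞, -3]
  [5, -6, 0, 8, 10]
W^⊗4:
  [13, 2, 8, 16, 18]
  [6, -2, 1, 9, 9]
  [-3, -3, -8, 0, 0]
  [3, -8, -2, 6, 5]
  [3, 5, -2, 6, -2]
W^⊗5:
  [11, 13, 6, 14, 6]
  [4, 4, -1, 7, 2]
  [-5, -5, -10, -2, -2]
  [1, 0, -4, 4, -4]
  [1, -7, -4, 4, 4]
Key observation: the optimum is the walk 2->3->3->3->3->1, with weight 7 + (-2) + (-2) + (-2) + 3 = 4.
Optimal value attained by: walk 2->3->3->3->3->1.
Answer: (W^⊗5)[2][1] = 4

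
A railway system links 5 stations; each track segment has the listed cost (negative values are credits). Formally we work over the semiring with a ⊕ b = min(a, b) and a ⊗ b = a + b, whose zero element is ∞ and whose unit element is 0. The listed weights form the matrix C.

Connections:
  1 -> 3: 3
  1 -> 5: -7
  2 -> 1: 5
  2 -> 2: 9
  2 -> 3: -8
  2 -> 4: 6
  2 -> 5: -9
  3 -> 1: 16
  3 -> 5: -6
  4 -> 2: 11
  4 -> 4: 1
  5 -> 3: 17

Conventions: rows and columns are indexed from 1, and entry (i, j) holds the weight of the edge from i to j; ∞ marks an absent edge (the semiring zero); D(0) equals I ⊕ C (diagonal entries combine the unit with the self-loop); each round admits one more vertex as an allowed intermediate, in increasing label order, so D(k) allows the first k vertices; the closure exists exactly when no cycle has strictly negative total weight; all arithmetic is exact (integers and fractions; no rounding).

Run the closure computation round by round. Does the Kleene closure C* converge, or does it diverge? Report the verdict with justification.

D(0):
  [0, ∞, 3, ∞, -7]
  [5, 0, -8, 6, -9]
  [16, ∞, 0, ∞, -6]
  [∞, 11, ∞, 0, ∞]
  [∞, ∞, 17, ∞, 0]
D(1):
  [0, ∞, 3, ∞, -7]
  [5, 0, -8, 6, -9]
  [16, ∞, 0, ∞, -6]
  [∞, 11, ∞, 0, ∞]
  [∞, ∞, 17, ∞, 0]
D(2):
  [0, ∞, 3, ∞, -7]
  [5, 0, -8, 6, -9]
  [16, ∞, 0, ∞, -6]
  [16, 11, 3, 0, 2]
  [∞, ∞, 17, ∞, 0]
D(3):
  [0, ∞, 3, ∞, -7]
  [5, 0, -8, 6, -14]
  [16, ∞, 0, ∞, -6]
  [16, 11, 3, 0, -3]
  [33, ∞, 17, ∞, 0]
D(4):
  [0, ∞, 3, ∞, -7]
  [5, 0, -8, 6, -14]
  [16, ∞, 0, ∞, -6]
  [16, 11, 3, 0, -3]
  [33, ∞, 17, ∞, 0]
D(5):
  [0, ∞, 3, ∞, -7]
  [5, 0, -8, 6, -14]
  [16, ∞, 0, ∞, -6]
  [16, 11, 3, 0, -3]
  [33, ∞, 17, ∞, 0]
Key observation: every diagonal entry stays at the unit through all rounds, so no improving cycle exists.
Answer: CONVERGES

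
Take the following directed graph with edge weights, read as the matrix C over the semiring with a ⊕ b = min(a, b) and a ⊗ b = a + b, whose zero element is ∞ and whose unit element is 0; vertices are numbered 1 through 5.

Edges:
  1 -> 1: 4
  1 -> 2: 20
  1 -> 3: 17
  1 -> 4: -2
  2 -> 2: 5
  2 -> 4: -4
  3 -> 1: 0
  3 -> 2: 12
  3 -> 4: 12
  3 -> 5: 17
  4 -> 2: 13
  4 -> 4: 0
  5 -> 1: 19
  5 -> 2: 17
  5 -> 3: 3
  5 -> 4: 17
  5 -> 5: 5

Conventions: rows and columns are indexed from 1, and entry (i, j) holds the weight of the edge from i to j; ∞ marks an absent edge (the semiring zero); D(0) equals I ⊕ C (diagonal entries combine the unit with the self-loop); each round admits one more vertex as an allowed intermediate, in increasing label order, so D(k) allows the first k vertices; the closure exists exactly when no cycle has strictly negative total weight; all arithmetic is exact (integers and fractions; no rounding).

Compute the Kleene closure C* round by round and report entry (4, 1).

D(0):
  [0, 20, 17, -2, ∞]
  [∞, 0, ∞, -4, ∞]
  [0, 12, 0, 12, 17]
  [∞, 13, ∞, 0, ∞]
  [19, 17, 3, 17, 0]
D(1):
  [0, 20, 17, -2, ∞]
  [∞, 0, ∞, -4, ∞]
  [0, 12, 0, -2, 17]
  [∞, 13, ∞, 0, ∞]
  [19, 17, 3, 17, 0]
D(2):
  [0, 20, 17, -2, ∞]
  [∞, 0, ∞, -4, ∞]
  [0, 12, 0, -2, 17]
  [∞, 13, ∞, 0, ∞]
  [19, 17, 3, 13, 0]
D(3):
  [0, 20, 17, -2, 34]
  [∞, 0, ∞, -4, ∞]
  [0, 12, 0, -2, 17]
  [∞, 13, ∞, 0, ∞]
  [3, 15, 3, 1, 0]
D(4):
  [0, 11, 17, -2, 34]
  [∞, 0, ∞, -4, ∞]
  [0, 11, 0, -2, 17]
  [∞, 13, ∞, 0, ∞]
  [3, 14, 3, 1, 0]
D(5):
  [0, 11, 17, -2, 34]
  [∞, 0, ∞, -4, ∞]
  [0, 11, 0, -2, 17]
  [∞, 13, ∞, 0, ∞]
  [3, 14, 3, 1, 0]
Answer: C*[4][1] = ∞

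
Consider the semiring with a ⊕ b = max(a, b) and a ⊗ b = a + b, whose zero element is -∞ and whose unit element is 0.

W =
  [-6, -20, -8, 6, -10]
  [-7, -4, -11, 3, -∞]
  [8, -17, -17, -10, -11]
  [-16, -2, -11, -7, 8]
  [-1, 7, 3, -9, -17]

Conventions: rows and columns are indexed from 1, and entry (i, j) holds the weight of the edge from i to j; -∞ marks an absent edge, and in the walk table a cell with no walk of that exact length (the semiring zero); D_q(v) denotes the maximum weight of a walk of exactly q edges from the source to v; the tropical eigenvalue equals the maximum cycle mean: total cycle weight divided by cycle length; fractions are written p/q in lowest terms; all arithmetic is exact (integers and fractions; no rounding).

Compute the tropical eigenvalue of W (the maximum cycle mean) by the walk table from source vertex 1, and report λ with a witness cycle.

q=0: [0, -∞, -∞, -∞, -∞]
q=1: [-6, -20, -8, 6, -10]
q=2: [0, 4, -5, 0, 14]
q=3: [13, 21, 17, 7, 8]
q=4: [25, 17, 11, 24, 15]
q=5: [19, 22, 18, 31, 32]
Optimal cycle mean attained by: cycle 1->4->5->3->1, total 6 + 8 + 3 + 8, length 4.
Answer: λ = 25/4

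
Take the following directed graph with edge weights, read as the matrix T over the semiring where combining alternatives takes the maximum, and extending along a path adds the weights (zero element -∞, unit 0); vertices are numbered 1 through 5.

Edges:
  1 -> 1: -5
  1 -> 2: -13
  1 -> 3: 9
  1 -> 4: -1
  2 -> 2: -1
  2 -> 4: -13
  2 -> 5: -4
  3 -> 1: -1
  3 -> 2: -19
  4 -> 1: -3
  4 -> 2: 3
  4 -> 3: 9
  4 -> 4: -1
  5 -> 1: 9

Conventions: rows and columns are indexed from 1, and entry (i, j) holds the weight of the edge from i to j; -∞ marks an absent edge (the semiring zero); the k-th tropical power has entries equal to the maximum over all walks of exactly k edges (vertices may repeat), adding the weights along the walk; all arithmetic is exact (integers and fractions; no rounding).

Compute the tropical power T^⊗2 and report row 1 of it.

T^⊗2:
  [8, 2, 8, -2, -17]
  [5, -2, -4, -14, -5]
  [-6, -14, 8, -2, -23]
  [8, 2, 8, -2, -1]
  [4, -4, 18, 8, -∞]
Answer: row 1 of T^⊗2 = [8, 2, 8, -2, -17]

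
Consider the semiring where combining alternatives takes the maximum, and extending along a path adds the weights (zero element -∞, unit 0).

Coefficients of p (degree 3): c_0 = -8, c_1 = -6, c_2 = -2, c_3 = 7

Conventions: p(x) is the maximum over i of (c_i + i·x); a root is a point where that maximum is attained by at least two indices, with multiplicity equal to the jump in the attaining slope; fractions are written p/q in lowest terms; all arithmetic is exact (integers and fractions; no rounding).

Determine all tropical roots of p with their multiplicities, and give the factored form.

hull edge (i=0, c=-8) to (i=3, c=7): slope 5, span 3
Factored form: p(x) = 7 ⊗ (x ⊕ (-5)) ⊗ (x ⊕ (-5)) ⊗ (x ⊕ (-5))
Answer: roots = -5 (mult 3)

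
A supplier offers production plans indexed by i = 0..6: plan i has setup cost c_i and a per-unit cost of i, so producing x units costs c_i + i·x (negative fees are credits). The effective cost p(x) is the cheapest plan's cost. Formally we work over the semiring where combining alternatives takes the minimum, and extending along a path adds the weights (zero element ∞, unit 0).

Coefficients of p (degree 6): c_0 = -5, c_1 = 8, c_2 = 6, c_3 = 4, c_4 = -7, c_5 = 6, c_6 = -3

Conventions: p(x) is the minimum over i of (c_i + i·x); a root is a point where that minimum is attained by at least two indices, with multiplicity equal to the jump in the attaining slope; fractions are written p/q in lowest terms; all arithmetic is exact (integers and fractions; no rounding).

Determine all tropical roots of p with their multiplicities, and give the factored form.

hull edge (i=0, c=-5) to (i=4, c=-7): slope -1/2, span 4
hull edge (i=4, c=-7) to (i=6, c=-3): slope 2, span 2
Factored form: p(x) = -3 ⊗ (x ⊕ (-2)) ⊗ (x ⊕ (-2)) ⊗ (x ⊕ 1/2) ⊗ (x ⊕ 1/2) ⊗ (x ⊕ 1/2) ⊗ (x ⊕ 1/2)
Answer: roots = -2 (mult 2), 1/2 (mult 4)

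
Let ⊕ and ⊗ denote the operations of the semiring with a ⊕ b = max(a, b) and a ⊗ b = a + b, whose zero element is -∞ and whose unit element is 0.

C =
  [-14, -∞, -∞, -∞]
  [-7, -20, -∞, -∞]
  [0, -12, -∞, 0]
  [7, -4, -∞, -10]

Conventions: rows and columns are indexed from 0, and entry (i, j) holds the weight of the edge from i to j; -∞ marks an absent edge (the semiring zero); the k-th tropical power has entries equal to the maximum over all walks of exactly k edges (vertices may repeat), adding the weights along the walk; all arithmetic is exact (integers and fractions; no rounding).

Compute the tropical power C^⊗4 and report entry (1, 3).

C^⊗2:
  [-28, -∞, -∞, -∞]
  [-21, -40, -∞, -∞]
  [7, -4, -∞, -10]
  [-3, -14, -∞, -20]
C^⊗3:
  [-42, -∞, -∞, -∞]
  [-35, -60, -∞, -∞]
  [-3, -14, -∞, -20]
  [-13, -24, -∞, -30]
C^⊗4:
  [-56, -∞, -∞, -∞]
  [-49, -80, -∞, -∞]
  [-13, -24, -∞, -30]
  [-23, -34, -∞, -40]
Key observation: no walk of exactly 4 edges connects these vertices, so the entry is the semiring zero.
Answer: (C^⊗4)[1][3] = -∞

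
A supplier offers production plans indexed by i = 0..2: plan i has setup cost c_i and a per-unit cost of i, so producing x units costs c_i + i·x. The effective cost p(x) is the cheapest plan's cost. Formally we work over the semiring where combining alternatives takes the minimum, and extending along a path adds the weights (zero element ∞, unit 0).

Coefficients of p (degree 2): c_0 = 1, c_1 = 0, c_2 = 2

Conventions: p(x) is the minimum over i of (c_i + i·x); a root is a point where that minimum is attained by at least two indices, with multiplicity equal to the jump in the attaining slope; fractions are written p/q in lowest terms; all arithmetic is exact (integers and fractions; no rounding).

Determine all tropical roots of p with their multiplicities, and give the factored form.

hull edge (i=0, c=1) to (i=1, c=0): slope -1, span 1
hull edge (i=1, c=0) to (i=2, c=2): slope 2, span 1
Factored form: p(x) = 2 ⊗ (x ⊕ (-2)) ⊗ (x ⊕ 1)
Answer: roots = -2 (mult 1), 1 (mult 1)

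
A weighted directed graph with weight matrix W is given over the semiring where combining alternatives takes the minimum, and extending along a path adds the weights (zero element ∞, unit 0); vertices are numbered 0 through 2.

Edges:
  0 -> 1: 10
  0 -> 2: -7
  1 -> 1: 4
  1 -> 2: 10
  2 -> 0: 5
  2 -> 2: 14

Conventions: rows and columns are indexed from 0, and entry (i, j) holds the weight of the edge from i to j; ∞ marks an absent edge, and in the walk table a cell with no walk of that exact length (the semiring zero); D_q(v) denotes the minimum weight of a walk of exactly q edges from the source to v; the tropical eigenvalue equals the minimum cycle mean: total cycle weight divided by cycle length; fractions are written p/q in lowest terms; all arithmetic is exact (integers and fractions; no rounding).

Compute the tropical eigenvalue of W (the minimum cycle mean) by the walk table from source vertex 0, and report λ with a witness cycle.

q=0: [0, ∞, ∞]
q=1: [∞, 10, -7]
q=2: [-2, 14, 7]
q=3: [12, 8, -9]
Optimal cycle mean attained by: cycle 0->2->0, total (-7) + 5, length 2.
Answer: λ = -1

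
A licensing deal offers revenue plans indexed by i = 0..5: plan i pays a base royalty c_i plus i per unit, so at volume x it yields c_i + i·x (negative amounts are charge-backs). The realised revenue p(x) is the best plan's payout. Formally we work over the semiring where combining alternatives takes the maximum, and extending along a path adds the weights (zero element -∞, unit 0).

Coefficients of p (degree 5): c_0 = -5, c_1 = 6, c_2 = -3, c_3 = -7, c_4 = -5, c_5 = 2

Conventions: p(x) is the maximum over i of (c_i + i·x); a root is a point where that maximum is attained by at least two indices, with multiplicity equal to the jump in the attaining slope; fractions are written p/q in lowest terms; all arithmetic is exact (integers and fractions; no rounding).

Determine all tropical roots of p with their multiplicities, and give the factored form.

hull edge (i=0, c=-5) to (i=1, c=6): slope 11, span 1
hull edge (i=1, c=6) to (i=5, c=2): slope -1, span 4
Factored form: p(x) = 2 ⊗ (x ⊕ (-11)) ⊗ (x ⊕ 1) ⊗ (x ⊕ 1) ⊗ (x ⊕ 1) ⊗ (x ⊕ 1)
Answer: roots = -11 (mult 1), 1 (mult 4)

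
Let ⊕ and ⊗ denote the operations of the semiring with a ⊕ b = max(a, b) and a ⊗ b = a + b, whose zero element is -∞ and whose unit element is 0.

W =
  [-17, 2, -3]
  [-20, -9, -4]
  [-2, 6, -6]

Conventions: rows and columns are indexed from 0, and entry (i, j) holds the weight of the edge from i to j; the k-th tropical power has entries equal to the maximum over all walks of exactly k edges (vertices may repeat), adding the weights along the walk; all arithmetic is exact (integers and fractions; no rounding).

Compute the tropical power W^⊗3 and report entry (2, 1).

W^⊗2:
  [-5, 3, -2]
  [-6, 2, -10]
  [-8, 0, 2]
W^⊗3:
  [-4, 4, -1]
  [-12, -4, -2]
  [0, 8, -4]
Key observation: the optimum is the walk 2->1->2->1, with weight 6 + (-4) + 6 = 8.
Optimal value attained by: walk 2->1->2->1.
Answer: (W^⊗3)[2][1] = 8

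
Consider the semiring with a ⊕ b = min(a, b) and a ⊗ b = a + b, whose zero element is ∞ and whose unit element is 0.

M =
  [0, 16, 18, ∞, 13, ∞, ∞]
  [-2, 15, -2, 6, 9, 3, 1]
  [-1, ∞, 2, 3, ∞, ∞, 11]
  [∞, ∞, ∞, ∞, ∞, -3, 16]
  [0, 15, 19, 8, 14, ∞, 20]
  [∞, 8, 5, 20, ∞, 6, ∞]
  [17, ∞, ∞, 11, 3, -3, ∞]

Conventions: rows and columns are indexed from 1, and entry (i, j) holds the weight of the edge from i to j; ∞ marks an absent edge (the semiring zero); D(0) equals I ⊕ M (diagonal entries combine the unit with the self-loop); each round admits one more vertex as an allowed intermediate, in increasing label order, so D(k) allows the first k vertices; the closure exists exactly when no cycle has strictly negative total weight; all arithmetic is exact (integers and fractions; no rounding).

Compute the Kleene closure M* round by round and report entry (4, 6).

D(0):
  [0, 16, 18, ∞, 13, ∞, ∞]
  [-2, 0, -2, 6, 9, 3, 1]
  [-1, ∞, 0, 3, ∞, ∞, 11]
  [∞, ∞, ∞, 0, ∞, -3, 16]
  [0, 15, 19, 8, 0, ∞, 20]
  [∞, 8, 5, 20, ∞, 0, ∞]
  [17, ∞, ∞, 11, 3, -3, 0]
D(1):
  [0, 16, 18, ∞, 13, ∞, ∞]
  [-2, 0, -2, 6, 9, 3, 1]
  [-1, 15, 0, 3, 12, ∞, 11]
  [∞, ∞, ∞, 0, ∞, -3, 16]
  [0, 15, 18, 8, 0, ∞, 20]
  [∞, 8, 5, 20, ∞, 0, ∞]
  [17, 33, 35, 11, 3, -3, 0]
D(2):
  [0, 16, 14, 22, 13, 19, 17]
  [-2, 0, -2, 6, 9, 3, 1]
  [-1, 15, 0, 3, 12, 18, 11]
  [∞, ∞, ∞, 0, ∞, -3, 16]
  [0, 15, 13, 8, 0, 18, 16]
  [6, 8, 5, 14, 17, 0, 9]
  [17, 33, 31, 11, 3, -3, 0]
D(3):
  [0, 16, 14, 17, 13, 19, 17]
  [-3, 0, -2, 1, 9, 3, 1]
  [-1, 15, 0, 3, 12, 18, 11]
  [∞, ∞, ∞, 0, ∞, -3, 16]
  [0, 15, 13, 8, 0, 18, 16]
  [4, 8, 5, 8, 17, 0, 9]
  [17, 33, 31, 11, 3, -3, 0]
D(4):
  [0, 16, 14, 17, 13, 14, 17]
  [-3, 0, -2, 1, 9, -2, 1]
  [-1, 15, 0, 3, 12, 0, 11]
  [∞, ∞, ∞, 0, ∞, -3, 16]
  [0, 15, 13, 8, 0, 5, 16]
  [4, 8, 5, 8, 17, 0, 9]
  [17, 33, 31, 11, 3, -3, 0]
D(5):
  [0, 16, 14, 17, 13, 14, 17]
  [-3, 0, -2, 1, 9, -2, 1]
  [-1, 15, 0, 3, 12, 0, 11]
  [∞, ∞, ∞, 0, ∞, -3, 16]
  [0, 15, 13, 8, 0, 5, 16]
  [4, 8, 5, 8, 17, 0, 9]
  [3, 18, 16, 11, 3, -3, 0]
D(6):
  [0, 16, 14, 17, 13, 14, 17]
  [-3, 0, -2, 1, 9, -2, 1]
  [-1, 8, 0, 3, 12, 0, 9]
  [1, 5, 2, 0, 14, -3, 6]
  [0, 13, 10, 8, 0, 5, 14]
  [4, 8, 5, 8, 17, 0, 9]
  [1, 5, 2, 5, 3, -3, 0]
D(7):
  [0, 16, 14, 17, 13, 14, 17]
  [-3, 0, -2, 1, 4, -2, 1]
  [-1, 8, 0, 3, 12, 0, 9]
  [1, 5, 2, 0, 9, -3, 6]
  [0, 13, 10, 8, 0, 5, 14]
  [4, 8, 5, 8, 12, 0, 9]
  [1, 5, 2, 5, 3, -3, 0]
Answer: M*[4][6] = -3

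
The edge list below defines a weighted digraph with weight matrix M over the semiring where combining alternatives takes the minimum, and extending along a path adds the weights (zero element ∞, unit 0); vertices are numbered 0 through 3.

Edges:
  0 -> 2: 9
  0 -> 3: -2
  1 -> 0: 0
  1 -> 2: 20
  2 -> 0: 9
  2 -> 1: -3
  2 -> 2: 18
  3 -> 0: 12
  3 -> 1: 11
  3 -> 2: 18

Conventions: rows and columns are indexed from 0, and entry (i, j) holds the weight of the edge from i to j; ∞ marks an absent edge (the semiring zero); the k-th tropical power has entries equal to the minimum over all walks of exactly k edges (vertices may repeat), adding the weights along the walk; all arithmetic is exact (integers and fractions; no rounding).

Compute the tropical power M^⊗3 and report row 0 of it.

M^⊗2:
  [10, 6, 16, ∞]
  [29, 17, 9, -2]
  [-3, 15, 17, 7]
  [11, 15, 21, 10]
M^⊗3:
  [6, 13, 19, 8]
  [10, 6, 16, 27]
  [15, 14, 6, -5]
  [15, 18, 20, 9]
Answer: row 0 of M^⊗3 = [6, 13, 19, 8]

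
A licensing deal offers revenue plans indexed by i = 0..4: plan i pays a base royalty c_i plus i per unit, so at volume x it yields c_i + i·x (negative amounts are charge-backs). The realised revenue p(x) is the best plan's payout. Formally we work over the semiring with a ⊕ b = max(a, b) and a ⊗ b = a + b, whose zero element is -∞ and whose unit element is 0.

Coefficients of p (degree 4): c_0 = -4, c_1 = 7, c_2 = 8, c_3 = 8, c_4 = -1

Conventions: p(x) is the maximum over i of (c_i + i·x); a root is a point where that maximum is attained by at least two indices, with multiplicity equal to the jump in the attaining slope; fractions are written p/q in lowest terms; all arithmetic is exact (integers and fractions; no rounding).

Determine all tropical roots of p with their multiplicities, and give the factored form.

hull edge (i=0, c=-4) to (i=1, c=7): slope 11, span 1
hull edge (i=1, c=7) to (i=2, c=8): slope 1, span 1
hull edge (i=2, c=8) to (i=3, c=8): slope 0, span 1
hull edge (i=3, c=8) to (i=4, c=-1): slope -9, span 1
Factored form: p(x) = -1 ⊗ (x ⊕ (-11)) ⊗ (x ⊕ (-1)) ⊗ (x ⊕ 0) ⊗ (x ⊕ 9)
Answer: roots = -11 (mult 1), -1 (mult 1), 0 (mult 1), 9 (mult 1)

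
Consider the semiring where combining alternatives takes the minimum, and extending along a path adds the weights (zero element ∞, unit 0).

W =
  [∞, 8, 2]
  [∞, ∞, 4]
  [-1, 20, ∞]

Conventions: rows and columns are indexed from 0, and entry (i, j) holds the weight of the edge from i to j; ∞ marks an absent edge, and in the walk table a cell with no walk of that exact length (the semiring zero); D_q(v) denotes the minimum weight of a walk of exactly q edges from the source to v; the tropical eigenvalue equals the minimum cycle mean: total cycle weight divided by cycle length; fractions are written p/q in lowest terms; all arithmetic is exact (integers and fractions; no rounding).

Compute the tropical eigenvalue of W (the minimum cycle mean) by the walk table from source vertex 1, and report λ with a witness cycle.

q=0: [∞, 0, ∞]
q=1: [∞, ∞, 4]
q=2: [3, 24, ∞]
q=3: [∞, 11, 5]
Optimal cycle mean attained by: cycle 0->2->0, total 2 + (-1), length 2.
Answer: λ = 1/2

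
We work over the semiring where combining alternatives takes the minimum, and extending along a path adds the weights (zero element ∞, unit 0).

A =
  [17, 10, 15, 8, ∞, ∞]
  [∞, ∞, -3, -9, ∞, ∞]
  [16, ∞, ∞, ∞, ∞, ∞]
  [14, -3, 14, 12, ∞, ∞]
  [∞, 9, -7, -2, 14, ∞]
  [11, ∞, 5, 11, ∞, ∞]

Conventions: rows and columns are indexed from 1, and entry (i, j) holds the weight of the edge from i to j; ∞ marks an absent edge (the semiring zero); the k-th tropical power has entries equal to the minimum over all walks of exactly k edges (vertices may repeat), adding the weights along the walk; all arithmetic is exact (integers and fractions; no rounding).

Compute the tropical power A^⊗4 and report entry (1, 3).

A^⊗2:
  [22, 5, 7, 1, ∞, ∞]
  [5, -12, 5, 3, ∞, ∞]
  [33, 26, 31, 24, ∞, ∞]
  [26, 9, -6, -12, ∞, ∞]
  [9, -5, 6, 0, 28, ∞]
  [21, 8, 25, 19, ∞, ∞]
A^⊗3:
  [15, -2, 2, -4, ∞, ∞]
  [17, 0, -15, -21, ∞, ∞]
  [38, 21, 23, 17, ∞, ∞]
  [2, -15, 2, 0, ∞, ∞]
  [14, -3, -8, -14, 42, ∞]
  [33, 16, 5, -1, ∞, ∞]
A^⊗4:
  [10, -7, -5, -11, ∞, ∞]
  [-7, -24, -7, -9, ∞, ∞]
  [31, 14, 18, 12, ∞, ∞]
  [14, -3, -18, -24, ∞, ∞]
  [0, -17, -6, -12, 56, ∞]
  [13, -4, 13, 7, ∞, ∞]
Key observation: the optimum is the walk 1->2->4->2->3, with weight 10 + (-9) + (-3) + (-3) = -5.
Optimal value attained by: walk 1->2->4->2->3.
Answer: (A^⊗4)[1][3] = -5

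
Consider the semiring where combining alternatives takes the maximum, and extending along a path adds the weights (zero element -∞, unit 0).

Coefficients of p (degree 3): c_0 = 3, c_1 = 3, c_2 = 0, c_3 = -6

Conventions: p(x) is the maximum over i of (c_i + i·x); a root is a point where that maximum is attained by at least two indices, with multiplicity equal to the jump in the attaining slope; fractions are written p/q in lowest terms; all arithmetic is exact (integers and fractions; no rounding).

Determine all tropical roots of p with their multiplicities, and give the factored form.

hull edge (i=0, c=3) to (i=1, c=3): slope 0, span 1
hull edge (i=1, c=3) to (i=2, c=0): slope -3, span 1
hull edge (i=2, c=0) to (i=3, c=-6): slope -6, span 1
Factored form: p(x) = -6 ⊗ (x ⊕ 0) ⊗ (x ⊕ 3) ⊗ (x ⊕ 6)
Answer: roots = 0 (mult 1), 3 (mult 1), 6 (mult 1)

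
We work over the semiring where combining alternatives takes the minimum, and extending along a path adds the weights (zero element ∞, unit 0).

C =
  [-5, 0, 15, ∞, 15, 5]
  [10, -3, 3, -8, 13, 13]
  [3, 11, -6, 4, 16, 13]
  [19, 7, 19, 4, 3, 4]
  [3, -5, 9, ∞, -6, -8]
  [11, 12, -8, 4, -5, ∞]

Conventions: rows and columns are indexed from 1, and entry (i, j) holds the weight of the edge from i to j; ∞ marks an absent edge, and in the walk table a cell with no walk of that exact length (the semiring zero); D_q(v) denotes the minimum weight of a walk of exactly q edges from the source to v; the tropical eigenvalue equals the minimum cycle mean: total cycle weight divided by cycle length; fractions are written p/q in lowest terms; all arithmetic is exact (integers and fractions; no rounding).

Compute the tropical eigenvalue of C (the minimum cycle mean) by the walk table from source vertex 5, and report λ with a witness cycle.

q=0: [∞, ∞, ∞, ∞, 0, ∞]
q=1: [3, -5, 9, ∞, -6, -8]
q=2: [-3, -11, -16, -13, -13, -14]
q=3: [-13, -18, -22, -19, -19, -21]
q=4: [-19, -24, -29, -26, -26, -27]
q=5: [-26, -31, -35, -32, -32, -34]
q=6: [-32, -37, -42, -39, -39, -40]
Optimal cycle mean attained by: cycle 5->6->5, total (-8) + (-5), length 2.
Answer: λ = -13/2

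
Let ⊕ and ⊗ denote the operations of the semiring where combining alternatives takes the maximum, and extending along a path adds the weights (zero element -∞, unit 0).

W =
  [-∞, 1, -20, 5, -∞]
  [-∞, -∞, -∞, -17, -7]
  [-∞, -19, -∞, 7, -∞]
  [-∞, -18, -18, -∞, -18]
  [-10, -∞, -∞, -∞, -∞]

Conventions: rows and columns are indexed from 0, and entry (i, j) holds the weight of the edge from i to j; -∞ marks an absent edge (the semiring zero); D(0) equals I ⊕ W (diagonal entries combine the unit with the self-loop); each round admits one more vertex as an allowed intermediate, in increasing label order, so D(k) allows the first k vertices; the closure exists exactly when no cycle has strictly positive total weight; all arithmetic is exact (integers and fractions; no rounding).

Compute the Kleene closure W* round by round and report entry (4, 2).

D(0):
  [0, 1, -20, 5, -∞]
  [-∞, 0, -∞, -17, -7]
  [-∞, -19, 0, 7, -∞]
  [-∞, -18, -18, 0, -18]
  [-10, -∞, -∞, -∞, 0]
D(1):
  [0, 1, -20, 5, -∞]
  [-∞, 0, -∞, -17, -7]
  [-∞, -19, 0, 7, -∞]
  [-∞, -18, -18, 0, -18]
  [-10, -9, -30, -5, 0]
D(2):
  [0, 1, -20, 5, -6]
  [-∞, 0, -∞, -17, -7]
  [-∞, -19, 0, 7, -26]
  [-∞, -18, -18, 0, -18]
  [-10, -9, -30, -5, 0]
D(3):
  [0, 1, -20, 5, -6]
  [-∞, 0, -∞, -17, -7]
  [-∞, -19, 0, 7, -26]
  [-∞, -18, -18, 0, -18]
  [-10, -9, -30, -5, 0]
D(4):
  [0, 1, -13, 5, -6]
  [-∞, 0, -35, -17, -7]
  [-∞, -11, 0, 7, -11]
  [-∞, -18, -18, 0, -18]
  [-10, -9, -23, -5, 0]
D(5):
  [0, 1, -13, 5, -6]
  [-17, 0, -30, -12, -7]
  [-21, -11, 0, 7, -11]
  [-28, -18, -18, 0, -18]
  [-10, -9, -23, -5, 0]
Answer: W*[4][2] = -23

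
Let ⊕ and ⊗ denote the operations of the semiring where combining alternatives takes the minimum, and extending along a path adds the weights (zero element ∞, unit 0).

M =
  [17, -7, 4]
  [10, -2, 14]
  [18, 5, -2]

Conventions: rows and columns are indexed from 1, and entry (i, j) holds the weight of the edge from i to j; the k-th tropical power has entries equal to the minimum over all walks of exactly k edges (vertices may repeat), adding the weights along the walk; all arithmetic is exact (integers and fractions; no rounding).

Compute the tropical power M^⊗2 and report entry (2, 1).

M^⊗2:
  [3, -9, 2]
  [8, -4, 12]
  [15, 3, -4]
Key observation: the optimum is the walk 2->2->1, with weight (-2) + 10 = 8.
Optimal value attained by: walk 2->2->1.
Answer: (M^⊗2)[2][1] = 8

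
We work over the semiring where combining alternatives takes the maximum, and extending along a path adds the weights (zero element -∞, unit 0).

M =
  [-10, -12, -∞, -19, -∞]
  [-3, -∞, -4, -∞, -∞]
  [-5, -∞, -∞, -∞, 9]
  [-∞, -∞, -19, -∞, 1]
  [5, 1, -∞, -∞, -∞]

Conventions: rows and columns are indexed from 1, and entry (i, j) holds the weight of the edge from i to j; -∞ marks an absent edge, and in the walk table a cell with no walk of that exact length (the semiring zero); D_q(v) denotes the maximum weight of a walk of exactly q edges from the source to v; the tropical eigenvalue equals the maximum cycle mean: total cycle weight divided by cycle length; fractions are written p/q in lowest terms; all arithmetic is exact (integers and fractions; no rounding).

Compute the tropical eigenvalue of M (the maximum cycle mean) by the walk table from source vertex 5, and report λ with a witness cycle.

q=0: [-∞, -∞, -∞, -∞, 0]
q=1: [5, 1, -∞, -∞, -∞]
q=2: [-2, -7, -3, -14, -∞]
q=3: [-8, -14, -11, -21, 6]
q=4: [11, 7, -18, -27, -2]
q=5: [4, -1, 3, -8, -9]
Optimal cycle mean attained by: cycle 2->3->5->2, total (-4) + 9 + 1, length 3.
Answer: λ = 2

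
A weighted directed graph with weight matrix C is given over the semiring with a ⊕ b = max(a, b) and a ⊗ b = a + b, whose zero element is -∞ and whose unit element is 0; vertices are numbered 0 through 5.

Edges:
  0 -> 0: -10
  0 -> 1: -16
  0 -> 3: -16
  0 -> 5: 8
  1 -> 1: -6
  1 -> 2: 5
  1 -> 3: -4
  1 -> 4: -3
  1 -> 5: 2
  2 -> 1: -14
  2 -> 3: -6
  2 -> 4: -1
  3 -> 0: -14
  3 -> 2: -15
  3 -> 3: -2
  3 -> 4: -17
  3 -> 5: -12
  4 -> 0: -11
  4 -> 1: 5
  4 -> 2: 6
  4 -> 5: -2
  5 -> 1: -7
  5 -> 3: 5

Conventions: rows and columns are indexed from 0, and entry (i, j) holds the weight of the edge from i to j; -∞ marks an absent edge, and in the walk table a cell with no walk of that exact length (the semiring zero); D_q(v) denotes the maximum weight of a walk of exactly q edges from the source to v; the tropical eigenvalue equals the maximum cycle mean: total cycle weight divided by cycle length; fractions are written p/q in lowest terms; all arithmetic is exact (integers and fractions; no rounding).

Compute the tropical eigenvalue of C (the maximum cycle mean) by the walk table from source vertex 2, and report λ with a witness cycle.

q=0: [-∞, -∞, 0, -∞, -∞, -∞]
q=1: [-∞, -14, -∞, -6, -1, -∞]
q=2: [-12, 4, 5, -8, -17, -3]
q=3: [-22, -2, 9, 2, 4, 6]
q=4: [-7, 9, 10, 11, 8, 2]
q=5: [-3, 13, 14, 9, 9, 11]
q=6: [-2, 14, 18, 16, 13, 15]
Optimal cycle mean attained by: cycle 1->2->4->1, total 5 + (-1) + 5, length 3.
Answer: λ = 3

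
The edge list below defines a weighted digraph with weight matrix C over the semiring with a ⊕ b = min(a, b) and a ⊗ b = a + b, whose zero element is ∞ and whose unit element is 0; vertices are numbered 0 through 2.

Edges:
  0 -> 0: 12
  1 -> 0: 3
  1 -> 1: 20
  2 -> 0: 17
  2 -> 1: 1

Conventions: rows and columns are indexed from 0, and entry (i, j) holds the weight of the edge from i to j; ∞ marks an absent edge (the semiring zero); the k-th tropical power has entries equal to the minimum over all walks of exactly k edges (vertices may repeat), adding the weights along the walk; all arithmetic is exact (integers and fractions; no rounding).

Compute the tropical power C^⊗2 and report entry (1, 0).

C^⊗2:
  [24, ∞, ∞]
  [15, 40, ∞]
  [4, 21, ∞]
Key observation: the optimum is the walk 1->0->0, with weight 3 + 12 = 15.
Optimal value attained by: walk 1->0->0.
Answer: (C^⊗2)[1][0] = 15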